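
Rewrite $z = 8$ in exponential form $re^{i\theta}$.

r = |z| = sqrt((8)^2 + (0)^2) = sqrt(64 + 0) = sqrt(64) = 8
b = 0 and a > 0, so z lies on the positive real axis: θ = 0
z = 8e^(i*0) = 8


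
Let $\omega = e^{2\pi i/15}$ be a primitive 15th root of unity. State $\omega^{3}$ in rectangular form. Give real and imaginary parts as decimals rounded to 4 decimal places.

ω^3 = e^(2πi·3/15) = e^(i·2π/5)
= cos(2π/5) + i sin(2π/5)
= 0.3090 + 0.9511i


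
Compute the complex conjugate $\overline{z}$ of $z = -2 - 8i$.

If z = a + bi, then conjugate(z) = a - bi
conjugate(-2 - 8i) = -2 + 8i


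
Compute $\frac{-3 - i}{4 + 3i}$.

Multiply numerator and denominator by conjugate (4 - 3i):
= (-3 - i)(4 - 3i) / (4^2 + 3^2)
= (-15 + 5i) / 25
Divide through by 5: (-3 + i) / 5
= -3/5 + (1/5)i


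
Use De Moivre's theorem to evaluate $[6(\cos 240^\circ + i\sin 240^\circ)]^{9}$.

By De Moivre: z^n = r^n(cos(nθ) + i sin(nθ))
= 6^9(cos(9*240°) + i sin(9*240°))
= 10077696(cos 0° + i sin 0°)
= 10077696


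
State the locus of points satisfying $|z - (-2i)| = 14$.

|z - z0| = r describes a circle centered at z0 with radius r
Here z0 = -2i and r = 14
Locus: Circle centered at (0, -2) with radius 14


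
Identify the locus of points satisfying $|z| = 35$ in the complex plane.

|z| = 35 means sqrt(x^2 + y^2) = 35
This is a circle of radius 35 centered at the origin


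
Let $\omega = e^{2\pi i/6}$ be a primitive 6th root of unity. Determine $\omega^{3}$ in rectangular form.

ω^3 = e^(2πi·3/6) = e^(i·1π)
= cos(1π) + i sin(1π)
= -1


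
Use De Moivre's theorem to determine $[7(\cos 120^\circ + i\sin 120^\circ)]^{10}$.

By De Moivre: z^n = r^n(cos(nθ) + i sin(nθ))
= 7^10(cos(10*120°) + i sin(10*120°))
= 282475249(cos 120° + i sin 120°)
= -282475249/2 + (282475249*sqrt(3)/2)i


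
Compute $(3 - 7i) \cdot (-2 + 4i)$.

(a1*a2 - b1*b2) + (a1*b2 + b1*a2)i
= (-6 - (-28)) + (12 + 14)i
= 22 + 26i


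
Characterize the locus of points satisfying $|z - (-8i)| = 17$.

|z - z0| = r describes a circle centered at z0 with radius r
Here z0 = -8i and r = 17
Locus: Circle centered at (0, -8) with radius 17


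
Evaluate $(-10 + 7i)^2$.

(a + bi)^2 = a^2 - b^2 + 2abi
= (-10)^2 - 7^2 + 2*(-10)*7i
= 51 - 140i


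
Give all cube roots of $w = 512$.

|w| = 512, arg(w) = 0°
Root modulus = 512^(1/3) = 8
Root arguments: θ_k = (0° + 360°k)/3 for k = 0, 1, ..., 2
Roots: 8, -4 + 4*sqrt(3)i, -4 - 4*sqrt(3)i


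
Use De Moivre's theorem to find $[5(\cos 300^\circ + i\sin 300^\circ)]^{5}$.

By De Moivre: z^n = r^n(cos(nθ) + i sin(nθ))
= 5^5(cos(5*300°) + i sin(5*300°))
= 3125(cos 60° + i sin 60°)
= 3125/2 + (3125*sqrt(3)/2)i


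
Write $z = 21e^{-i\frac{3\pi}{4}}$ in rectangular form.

a = r cos θ = 21 * -sqrt(2)/2 = -21*sqrt(2)/2
b = r sin θ = 21 * -sqrt(2)/2 = -21*sqrt(2)/2
z = -21*sqrt(2)/2 - (21*sqrt(2)/2)i


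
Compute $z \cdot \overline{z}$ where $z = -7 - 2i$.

z * conjugate(z) = |z|^2 = a^2 + b^2
= (-7)^2 + (-2)^2 = 53


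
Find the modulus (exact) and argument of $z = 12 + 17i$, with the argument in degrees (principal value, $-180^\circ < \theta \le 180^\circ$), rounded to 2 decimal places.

|z| = sqrt(12^2 + 17^2) = sqrt(433)
arg(z) = arctan(b/a) = arctan(17/12) (quadrant-adjusted) = 54.78°


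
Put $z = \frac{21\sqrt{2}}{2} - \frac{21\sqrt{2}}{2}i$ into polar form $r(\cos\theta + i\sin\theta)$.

r = |z| = sqrt(a^2 + b^2) = sqrt((21*sqrt(2)/2)^2 + (-21*sqrt(2)/2)^2) = sqrt(441/2 + 441/2) = sqrt(441) = 21
θ = arctan(b/a) = arctan(-14.8492/14.8492) (quadrant-adjusted) = 315°
z = 21(cos 315° + i sin 315°)


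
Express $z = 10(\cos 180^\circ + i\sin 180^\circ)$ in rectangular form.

a = r cos θ = 10 * -1 = -10
b = r sin θ = 10 * 0 = 0
z = -10


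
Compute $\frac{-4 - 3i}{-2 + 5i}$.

Multiply numerator and denominator by conjugate (-2 - 5i):
= (-4 - 3i)(-2 - 5i) / ((-2)^2 + 5^2)
= (-7 + 26i) / 29
= -7/29 + (26/29)i


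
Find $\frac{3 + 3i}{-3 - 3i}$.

Multiply numerator and denominator by conjugate (-3 + 3i):
= (3 + 3i)(-3 + 3i) / ((-3)^2 + (-3)^2)
= (-18) / 18
= -1


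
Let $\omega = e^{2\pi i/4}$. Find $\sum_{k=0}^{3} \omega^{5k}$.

Let ζ = ω^5 = e^(2πi·5/4). Since 4 ∤ 5, ζ ≠ 1.
Sum = Σ_{k=0}^{3} ζ^k = (ζ^4 - 1)/(ζ - 1) = (ω^{5·4} - 1)/(ζ - 1) = (1 - 1)/(ζ - 1) = 0


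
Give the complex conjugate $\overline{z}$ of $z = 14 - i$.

If z = a + bi, then conjugate(z) = a - bi
conjugate(14 - i) = 14 + i


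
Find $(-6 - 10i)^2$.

(a + bi)^2 = a^2 - b^2 + 2abi
= (-6)^2 - (-10)^2 + 2*(-6)*(-10)i
= -64 + 120i


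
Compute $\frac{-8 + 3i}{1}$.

Divisor is real, so divide each part by 1:
= -8 + 3i


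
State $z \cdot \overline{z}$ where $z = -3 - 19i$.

z * conjugate(z) = |z|^2 = a^2 + b^2
= (-3)^2 + (-19)^2 = 370


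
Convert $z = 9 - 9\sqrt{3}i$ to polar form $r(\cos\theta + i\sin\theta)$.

r = |z| = sqrt(a^2 + b^2) = sqrt((9)^2 + (-9*sqrt(3))^2) = sqrt(81 + 243) = sqrt(324) = 18
θ = arctan(b/a) = arctan(-15.5885/9) (quadrant-adjusted) = 300°
z = 18(cos 300° + i sin 300°)


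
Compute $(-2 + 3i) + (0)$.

(-2 + 0) + (3 + 0)i = -2 + 3i


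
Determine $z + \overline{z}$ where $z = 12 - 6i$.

z + conjugate(z) = (a + bi) + (a - bi) = 2a
= 2 * 12 = 24


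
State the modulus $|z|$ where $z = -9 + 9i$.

|z| = sqrt(a^2 + b^2) = sqrt((-9)^2 + 9^2) = sqrt(162) = sqrt(162)


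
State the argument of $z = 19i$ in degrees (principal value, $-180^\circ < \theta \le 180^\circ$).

a = 0 and b > 0, so z lies on the positive imaginary axis: θ = 90°


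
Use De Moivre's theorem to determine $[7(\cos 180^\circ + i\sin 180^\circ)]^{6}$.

By De Moivre: z^n = r^n(cos(nθ) + i sin(nθ))
= 7^6(cos(6*180°) + i sin(6*180°))
= 117649(cos 0° + i sin 0°)
= 117649


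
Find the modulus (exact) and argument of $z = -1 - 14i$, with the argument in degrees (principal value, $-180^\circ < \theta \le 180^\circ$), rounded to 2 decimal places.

|z| = sqrt((-1)^2 + (-14)^2) = sqrt(197)
arg(z) = arctan(b/a) = arctan(-14/-1) (quadrant-adjusted) = -94.09°


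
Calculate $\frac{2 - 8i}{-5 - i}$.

Multiply numerator and denominator by conjugate (-5 + i):
= (2 - 8i)(-5 + i) / ((-5)^2 + (-1)^2)
= (-2 + 42i) / 26
Divide through by 2: (-1 + 21i) / 13
= -1/13 + (21/13)i


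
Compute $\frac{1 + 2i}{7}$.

Divisor is real, so divide each part by 7:
= 1/7 + (2/7)i


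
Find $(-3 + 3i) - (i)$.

(-3 - 0) + (3 - 1)i = -3 + 2i


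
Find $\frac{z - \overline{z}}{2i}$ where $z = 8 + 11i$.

z - conjugate(z) = 2bi
(z - conjugate(z))/(2i) = 2bi/(2i) = b = 11


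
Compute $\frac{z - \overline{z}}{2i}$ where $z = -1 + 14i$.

z - conjugate(z) = 2bi
(z - conjugate(z))/(2i) = 2bi/(2i) = b = 14


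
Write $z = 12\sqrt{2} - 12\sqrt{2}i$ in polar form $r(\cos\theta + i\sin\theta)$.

r = |z| = sqrt(a^2 + b^2) = sqrt((12*sqrt(2))^2 + (-12*sqrt(2))^2) = sqrt(288 + 288) = sqrt(576) = 24
θ = arctan(b/a) = arctan(-16.9706/16.9706) (quadrant-adjusted) = 315°
z = 24(cos 315° + i sin 315°)


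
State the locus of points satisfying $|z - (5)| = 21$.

|z - z0| = r describes a circle centered at z0 with radius r
Here z0 = 5 and r = 21
Locus: Circle centered at (5, 0) with radius 21


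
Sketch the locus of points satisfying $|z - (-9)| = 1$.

|z - z0| = r describes a circle centered at z0 with radius r
Here z0 = -9 and r = 1
Locus: Circle centered at (-9, 0) with radius 1


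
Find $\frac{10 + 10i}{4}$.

Divisor is real, so divide each part by 4:
= 5/2 + (5/2)i


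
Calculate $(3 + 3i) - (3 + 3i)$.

(3 - 3) + (3 - 3)i = 0


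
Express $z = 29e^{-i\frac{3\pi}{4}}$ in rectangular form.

a = r cos θ = 29 * -sqrt(2)/2 = -29*sqrt(2)/2
b = r sin θ = 29 * -sqrt(2)/2 = -29*sqrt(2)/2
z = -29*sqrt(2)/2 - (29*sqrt(2)/2)i


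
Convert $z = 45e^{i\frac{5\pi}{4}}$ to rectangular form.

a = r cos θ = 45 * -sqrt(2)/2 = -45*sqrt(2)/2
b = r sin θ = 45 * -sqrt(2)/2 = -45*sqrt(2)/2
z = -45*sqrt(2)/2 - (45*sqrt(2)/2)i


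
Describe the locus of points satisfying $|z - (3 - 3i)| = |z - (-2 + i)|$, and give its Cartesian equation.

|z - z1| = |z - z2| means z is equidistant from z1 and z2,
i.e. the perpendicular bisector of the segment from (3, -3) to (-2, 1) (midpoint (1/2, -1)).
With z = x + yi, square both sides:
(x - 3)^2 + (y - (-3))^2 = (x - (-2))^2 + (y - 1)^2
The x^2 and y^2 terms cancel: -10x + 8y = 5 - 18 = -13
Simplify: 10x - 8y = 13
Locus: Perpendicular bisector of the segment from (3, -3) to (-2, 1): the line 10x - 8y = 13


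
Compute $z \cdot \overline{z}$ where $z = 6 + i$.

z * conjugate(z) = |z|^2 = a^2 + b^2
= 6^2 + 1^2 = 37


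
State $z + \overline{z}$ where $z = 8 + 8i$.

z + conjugate(z) = (a + bi) + (a - bi) = 2a
= 2 * 8 = 16


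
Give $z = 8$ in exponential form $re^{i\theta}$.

r = |z| = sqrt((8)^2 + (0)^2) = sqrt(64 + 0) = sqrt(64) = 8
b = 0 and a > 0, so z lies on the positive real axis: θ = 0
z = 8e^(i*0) = 8


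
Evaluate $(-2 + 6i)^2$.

(a + bi)^2 = a^2 - b^2 + 2abi
= (-2)^2 - 6^2 + 2*(-2)*6i
= -32 - 24i


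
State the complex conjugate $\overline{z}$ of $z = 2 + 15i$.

If z = a + bi, then conjugate(z) = a - bi
conjugate(2 + 15i) = 2 - 15i


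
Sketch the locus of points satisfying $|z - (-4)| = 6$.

|z - z0| = r describes a circle centered at z0 with radius r
Here z0 = -4 and r = 6
Locus: Circle centered at (-4, 0) with radius 6


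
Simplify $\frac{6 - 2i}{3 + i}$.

Multiply numerator and denominator by conjugate (3 - i):
= (6 - 2i)(3 - i) / (3^2 + 1^2)
= (16 - 12i) / 10
Divide through by 2: (8 - 6i) / 5
= 8/5 - (6/5)i


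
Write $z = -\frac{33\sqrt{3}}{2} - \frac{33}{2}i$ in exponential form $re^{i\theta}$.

r = |z| = sqrt((-33*sqrt(3)/2)^2 + (-33/2)^2) = sqrt(3267/4 + 1089/4) = sqrt(1089) = 33
θ = arctan(b/a) = arctan(-16.5/-28.5788) (quadrant-adjusted) = 210° = 7π/6
z = 33e^(i*7π/6)


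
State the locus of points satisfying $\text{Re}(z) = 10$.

Re(z) = x where z = x + yi; the equation x = 10 is satisfied by all points with that x-coordinate
Locus: Vertical line x = 10


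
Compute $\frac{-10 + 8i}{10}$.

Divisor is real, so divide each part by 10:
= -1 + (4/5)i


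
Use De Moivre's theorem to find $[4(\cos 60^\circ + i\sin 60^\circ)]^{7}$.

By De Moivre: z^n = r^n(cos(nθ) + i sin(nθ))
= 4^7(cos(7*60°) + i sin(7*60°))
= 16384(cos 60° + i sin 60°)
= 8192 + 8192*sqrt(3)i


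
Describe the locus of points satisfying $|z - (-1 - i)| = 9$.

|z - z0| = r describes a circle centered at z0 with radius r
Here z0 = -1 - i and r = 9
Locus: Circle centered at (-1, -1) with radius 9


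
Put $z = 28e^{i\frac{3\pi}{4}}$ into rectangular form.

a = r cos θ = 28 * -sqrt(2)/2 = -14*sqrt(2)
b = r sin θ = 28 * sqrt(2)/2 = 14*sqrt(2)
z = -14*sqrt(2) + 14*sqrt(2)i


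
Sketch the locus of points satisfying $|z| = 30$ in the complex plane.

|z| = 30 means sqrt(x^2 + y^2) = 30
This is a circle of radius 30 centered at the origin


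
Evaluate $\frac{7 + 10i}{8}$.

Divisor is real, so divide each part by 8:
= 7/8 + (5/4)i


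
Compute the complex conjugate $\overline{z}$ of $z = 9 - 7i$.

If z = a + bi, then conjugate(z) = a - bi
conjugate(9 - 7i) = 9 + 7i


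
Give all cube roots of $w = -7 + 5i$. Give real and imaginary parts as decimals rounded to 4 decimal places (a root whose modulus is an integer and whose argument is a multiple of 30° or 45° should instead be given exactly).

|w| = sqrt(74) ≈ 8.602325, arg(w) ≈ 144.462322°
Root modulus = sqrt(74)^(1/3) ≈ 2.048984
Root arguments: θ_k = (arg(w) + 360°k)/3 for k = 0, 1, ..., 2
Compute each root as (root modulus)(cos θ_k + i sin θ_k) using full-precision intermediates, then round to 4 decimal places.
Roots: 1.3669 + 1.5264i, -2.0053 + 0.4206i, 0.6384 - 1.9470i


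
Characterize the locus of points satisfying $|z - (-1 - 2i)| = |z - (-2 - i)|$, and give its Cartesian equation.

|z - z1| = |z - z2| means z is equidistant from z1 and z2,
i.e. the perpendicular bisector of the segment from (-1, -2) to (-2, -1) (midpoint (-3/2, -3/2)).
With z = x + yi, square both sides:
(x - (-1))^2 + (y - (-2))^2 = (x - (-2))^2 + (y - (-1))^2
The x^2 and y^2 terms cancel: -2x + 2y = 5 - 5 = 0
Simplify: x - y = 0
Locus: Perpendicular bisector of the segment from (-1, -2) to (-2, -1): the line x - y = 0


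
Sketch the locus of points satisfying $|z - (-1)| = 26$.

|z - z0| = r describes a circle centered at z0 with radius r
Here z0 = -1 and r = 26
Locus: Circle centered at (-1, 0) with radius 26


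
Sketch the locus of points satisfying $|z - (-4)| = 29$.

|z - z0| = r describes a circle centered at z0 with radius r
Here z0 = -4 and r = 29
Locus: Circle centered at (-4, 0) with radius 29


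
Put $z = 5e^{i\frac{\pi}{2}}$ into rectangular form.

a = r cos θ = 5 * 0 = 0
b = r sin θ = 5 * 1 = 5
z = 5i


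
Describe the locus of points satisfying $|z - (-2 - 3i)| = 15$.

|z - z0| = r describes a circle centered at z0 with radius r
Here z0 = -2 - 3i and r = 15
Locus: Circle centered at (-2, -3) with radius 15


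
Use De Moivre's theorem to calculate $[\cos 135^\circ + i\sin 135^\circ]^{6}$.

By De Moivre: z^n = r^n(cos(nθ) + i sin(nθ))
= 1^6(cos(6*135°) + i sin(6*135°))
= 1(cos 90° + i sin 90°)
= i


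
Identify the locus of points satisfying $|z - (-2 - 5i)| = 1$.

|z - z0| = r describes a circle centered at z0 with radius r
Here z0 = -2 - 5i and r = 1
Locus: Circle centered at (-2, -5) with radius 1


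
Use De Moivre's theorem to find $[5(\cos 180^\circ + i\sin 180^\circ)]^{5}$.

By De Moivre: z^n = r^n(cos(nθ) + i sin(nθ))
= 5^5(cos(5*180°) + i sin(5*180°))
= 3125(cos 180° + i sin 180°)
= -3125


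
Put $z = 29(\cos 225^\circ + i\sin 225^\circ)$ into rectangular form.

a = r cos θ = 29 * -sqrt(2)/2 = -29*sqrt(2)/2
b = r sin θ = 29 * -sqrt(2)/2 = -29*sqrt(2)/2
z = -29*sqrt(2)/2 - (29*sqrt(2)/2)i


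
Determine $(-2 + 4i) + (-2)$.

(-2 + (-2)) + (4 + 0)i = -4 + 4i


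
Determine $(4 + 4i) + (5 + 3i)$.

(4 + 5) + (4 + 3)i = 9 + 7i


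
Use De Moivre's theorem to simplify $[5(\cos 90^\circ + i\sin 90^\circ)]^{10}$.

By De Moivre: z^n = r^n(cos(nθ) + i sin(nθ))
= 5^10(cos(10*90°) + i sin(10*90°))
= 9765625(cos 180° + i sin 180°)
= -9765625


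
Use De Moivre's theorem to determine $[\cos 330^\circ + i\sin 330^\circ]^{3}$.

By De Moivre: z^n = r^n(cos(nθ) + i sin(nθ))
= 1^3(cos(3*330°) + i sin(3*330°))
= 1(cos 270° + i sin 270°)
= -i


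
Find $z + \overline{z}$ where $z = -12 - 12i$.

z + conjugate(z) = (a + bi) + (a - bi) = 2a
= 2 * (-12) = -24


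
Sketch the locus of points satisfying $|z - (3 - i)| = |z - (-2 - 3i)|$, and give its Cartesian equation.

|z - z1| = |z - z2| means z is equidistant from z1 and z2,
i.e. the perpendicular bisector of the segment from (3, -1) to (-2, -3) (midpoint (1/2, -2)).
With z = x + yi, square both sides:
(x - 3)^2 + (y - (-1))^2 = (x - (-2))^2 + (y - (-3))^2
The x^2 and y^2 terms cancel: -10x + (-4)y = 13 - 10 = 3
Simplify: 10x + 4y = -3
Locus: Perpendicular bisector of the segment from (3, -1) to (-2, -3): the line 10x + 4y = -3


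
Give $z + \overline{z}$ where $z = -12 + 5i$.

z + conjugate(z) = (a + bi) + (a - bi) = 2a
= 2 * (-12) = -24


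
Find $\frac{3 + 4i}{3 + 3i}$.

Multiply numerator and denominator by conjugate (3 - 3i):
= (3 + 4i)(3 - 3i) / (3^2 + 3^2)
= (21 + 3i) / 18
Divide through by 3: (7 + i) / 6
= 7/6 + (1/6)i


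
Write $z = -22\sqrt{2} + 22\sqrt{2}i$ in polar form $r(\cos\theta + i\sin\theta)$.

r = |z| = sqrt(a^2 + b^2) = sqrt((-22*sqrt(2))^2 + (22*sqrt(2))^2) = sqrt(968 + 968) = sqrt(1936) = 44
θ = arctan(b/a) = arctan(31.1127/-31.1127) (quadrant-adjusted) = 135°
z = 44(cos 135° + i sin 135°)


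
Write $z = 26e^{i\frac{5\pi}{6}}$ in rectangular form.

a = r cos θ = 26 * -sqrt(3)/2 = -13*sqrt(3)
b = r sin θ = 26 * 1/2 = 13
z = -13*sqrt(3) + 13i


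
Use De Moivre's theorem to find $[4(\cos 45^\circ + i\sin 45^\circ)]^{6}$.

By De Moivre: z^n = r^n(cos(nθ) + i sin(nθ))
= 4^6(cos(6*45°) + i sin(6*45°))
= 4096(cos 270° + i sin 270°)
= -4096i


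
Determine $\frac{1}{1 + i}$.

Multiply numerator and denominator by conjugate (1 - i):
= (1)(1 - i) / (1^2 + 1^2)
= (1 - i) / 2
= 1/2 - (1/2)i


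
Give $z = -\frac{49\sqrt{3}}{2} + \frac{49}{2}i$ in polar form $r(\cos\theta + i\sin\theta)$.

r = |z| = sqrt(a^2 + b^2) = sqrt((-49*sqrt(3)/2)^2 + (49/2)^2) = sqrt(7203/4 + 2401/4) = sqrt(2401) = 49
θ = arctan(b/a) = arctan(24.5/-42.4352) (quadrant-adjusted) = 150°
z = 49(cos 150° + i sin 150°)


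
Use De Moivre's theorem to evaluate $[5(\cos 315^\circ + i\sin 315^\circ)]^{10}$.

By De Moivre: z^n = r^n(cos(nθ) + i sin(nθ))
= 5^10(cos(10*315°) + i sin(10*315°))
= 9765625(cos 270° + i sin 270°)
= -9765625i


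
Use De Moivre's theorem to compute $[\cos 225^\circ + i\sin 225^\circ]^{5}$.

By De Moivre: z^n = r^n(cos(nθ) + i sin(nθ))
= 1^5(cos(5*225°) + i sin(5*225°))
= 1(cos 45° + i sin 45°)
= sqrt(2)/2 + (sqrt(2)/2)i


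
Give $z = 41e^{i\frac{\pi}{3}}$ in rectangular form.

a = r cos θ = 41 * 1/2 = 41/2
b = r sin θ = 41 * sqrt(3)/2 = 41*sqrt(3)/2
z = 41/2 + (41*sqrt(3)/2)i


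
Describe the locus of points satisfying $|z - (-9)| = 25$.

|z - z0| = r describes a circle centered at z0 with radius r
Here z0 = -9 and r = 25
Locus: Circle centered at (-9, 0) with radius 25


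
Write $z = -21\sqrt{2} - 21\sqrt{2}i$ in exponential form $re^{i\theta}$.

r = |z| = sqrt((-21*sqrt(2))^2 + (-21*sqrt(2))^2) = sqrt(882 + 882) = sqrt(1764) = 42
θ = arctan(b/a) = arctan(-29.6985/-29.6985) (quadrant-adjusted) = -135° = -3π/4
z = 42e^(-i*3π/4)


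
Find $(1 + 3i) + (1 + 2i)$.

(1 + 1) + (3 + 2)i = 2 + 5i


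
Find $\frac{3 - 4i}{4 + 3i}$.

Multiply numerator and denominator by conjugate (4 - 3i):
= (3 - 4i)(4 - 3i) / (4^2 + 3^2)
= (-25i) / 25
= -i


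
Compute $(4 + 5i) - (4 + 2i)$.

(4 - 4) + (5 - 2)i = 3i


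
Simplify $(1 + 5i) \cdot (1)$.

(a1*a2 - b1*b2) + (a1*b2 + b1*a2)i
= (1 - 0) + (0 + 5)i
= 1 + 5i


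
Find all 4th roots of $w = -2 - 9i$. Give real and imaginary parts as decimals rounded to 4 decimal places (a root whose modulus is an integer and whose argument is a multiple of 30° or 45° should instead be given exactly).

|w| = sqrt(85) ≈ 9.219544, arg(w) ≈ 257.471192°
Root modulus = sqrt(85)^(1/4) ≈ 1.742518
Root arguments: θ_k = (arg(w) + 360°k)/4 for k = 0, 1, ..., 3
Compute each root as (root modulus)(cos θ_k + i sin θ_k) using full-precision intermediates, then round to 4 decimal places.
Roots: 0.7538 + 1.5710i, -1.5710 + 0.7538i, -0.7538 - 1.5710i, 1.5710 - 0.7538i


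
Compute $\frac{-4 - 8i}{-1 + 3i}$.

Multiply numerator and denominator by conjugate (-1 - 3i):
= (-4 - 8i)(-1 - 3i) / ((-1)^2 + 3^2)
= (-20 + 20i) / 10
= -2 + 2i


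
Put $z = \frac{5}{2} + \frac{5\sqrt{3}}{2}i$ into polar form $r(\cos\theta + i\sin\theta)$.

r = |z| = sqrt(a^2 + b^2) = sqrt((5/2)^2 + (5*sqrt(3)/2)^2) = sqrt(25/4 + 75/4) = sqrt(25) = 5
θ = arctan(b/a) = arctan(4.3301/2.5) (quadrant-adjusted) = 60°
z = 5(cos 60° + i sin 60°)


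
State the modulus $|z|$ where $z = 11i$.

|z| = sqrt(a^2 + b^2) = sqrt(0^2 + 11^2) = sqrt(121) = 11


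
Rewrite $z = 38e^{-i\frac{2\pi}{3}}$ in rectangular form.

a = r cos θ = 38 * -1/2 = -19
b = r sin θ = 38 * -sqrt(3)/2 = -19*sqrt(3)
z = -19 - 19*sqrt(3)i


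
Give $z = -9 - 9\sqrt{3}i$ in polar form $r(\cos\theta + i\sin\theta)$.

r = |z| = sqrt(a^2 + b^2) = sqrt((-9)^2 + (-9*sqrt(3))^2) = sqrt(81 + 243) = sqrt(324) = 18
θ = arctan(b/a) = arctan(-15.5885/-9) (quadrant-adjusted) = 240°
z = 18(cos 240° + i sin 240°)


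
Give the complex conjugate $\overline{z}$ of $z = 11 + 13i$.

If z = a + bi, then conjugate(z) = a - bi
conjugate(11 + 13i) = 11 - 13i


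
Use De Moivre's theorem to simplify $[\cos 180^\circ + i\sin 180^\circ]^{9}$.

By De Moivre: z^n = r^n(cos(nθ) + i sin(nθ))
= 1^9(cos(9*180°) + i sin(9*180°))
= 1(cos 180° + i sin 180°)
= -1


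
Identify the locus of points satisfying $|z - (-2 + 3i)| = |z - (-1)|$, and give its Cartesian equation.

|z - z1| = |z - z2| means z is equidistant from z1 and z2,
i.e. the perpendicular bisector of the segment from (-2, 3) to (-1, 0) (midpoint (-3/2, 3/2)).
With z = x + yi, square both sides:
(x - (-2))^2 + (y - 3)^2 = (x - (-1))^2 + (y - 0)^2
The x^2 and y^2 terms cancel: 2x + (-6)y = 1 - 13 = -12
Simplify: x - 3y = -6
Locus: Perpendicular bisector of the segment from (-2, 3) to (-1, 0): the line x - 3y = -6


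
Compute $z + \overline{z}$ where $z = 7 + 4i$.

z + conjugate(z) = (a + bi) + (a - bi) = 2a
= 2 * 7 = 14


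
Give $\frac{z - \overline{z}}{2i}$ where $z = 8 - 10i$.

z - conjugate(z) = 2bi
(z - conjugate(z))/(2i) = 2bi/(2i) = b = -10


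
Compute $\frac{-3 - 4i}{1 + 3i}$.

Multiply numerator and denominator by conjugate (1 - 3i):
= (-3 - 4i)(1 - 3i) / (1^2 + 3^2)
= (-15 + 5i) / 10
Divide through by 5: (-3 + i) / 2
= -3/2 + (1/2)i


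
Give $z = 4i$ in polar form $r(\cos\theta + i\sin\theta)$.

r = |z| = sqrt(a^2 + b^2) = sqrt((0)^2 + (4)^2) = sqrt(0 + 16) = sqrt(16) = 4
a = 0 and b > 0, so z lies on the positive imaginary axis: θ = 90°
z = 4(cos 90° + i sin 90°)


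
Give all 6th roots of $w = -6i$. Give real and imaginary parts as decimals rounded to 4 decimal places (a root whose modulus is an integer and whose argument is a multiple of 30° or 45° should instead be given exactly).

|w| = 6, arg(w) = 270°
Root modulus = 6^(1/6) ≈ 1.348006
Root arguments: θ_k = (270° + 360°k)/6 for k = 0, 1, ..., 5
Compute each root as (root modulus)(cos θ_k + i sin θ_k) using full-precision intermediates, then round to 4 decimal places.
Roots: 0.9532 + 0.9532i, -0.3489 + 1.3021i, -1.3021 + 0.3489i, -0.9532 - 0.9532i, 0.3489 - 1.3021i, 1.3021 - 0.3489i


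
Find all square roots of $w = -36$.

|w| = 36, arg(w) = 180°
Root modulus = 36^(1/2) = 6
Root arguments: θ_k = (180° + 360°k)/2 for k = 0, 1, ..., 1
Roots: 6i, -6i


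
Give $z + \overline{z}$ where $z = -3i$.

z + conjugate(z) = (a + bi) + (a - bi) = 2a
= 2 * 0 = 0


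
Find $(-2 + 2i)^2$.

(a + bi)^2 = a^2 - b^2 + 2abi
= (-2)^2 - 2^2 + 2*(-2)*2i
= -8i


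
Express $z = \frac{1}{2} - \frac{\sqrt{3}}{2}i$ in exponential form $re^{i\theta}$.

r = |z| = sqrt((1/2)^2 + (-sqrt(3)/2)^2) = sqrt(1/4 + 3/4) = sqrt(1) = 1
θ = arctan(b/a) = arctan(-0.866/0.5) (quadrant-adjusted) = -60° = -π/3
z = 1e^(-i*π/3)


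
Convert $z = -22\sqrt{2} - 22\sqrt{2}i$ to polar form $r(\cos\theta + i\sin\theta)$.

r = |z| = sqrt(a^2 + b^2) = sqrt((-22*sqrt(2))^2 + (-22*sqrt(2))^2) = sqrt(968 + 968) = sqrt(1936) = 44
θ = arctan(b/a) = arctan(-31.1127/-31.1127) (quadrant-adjusted) = 225°
z = 44(cos 225° + i sin 225°)


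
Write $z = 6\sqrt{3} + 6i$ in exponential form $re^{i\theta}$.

r = |z| = sqrt((6*sqrt(3))^2 + (6)^2) = sqrt(108 + 36) = sqrt(144) = 12
θ = arctan(b/a) = arctan(6/10.3923) (quadrant-adjusted) = 30° = π/6
z = 12e^(i*π/6)


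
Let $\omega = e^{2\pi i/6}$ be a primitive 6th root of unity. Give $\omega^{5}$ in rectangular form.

ω^5 = e^(2πi·5/6) = e^(i·5π/3)
= cos(5π/3) + i sin(5π/3)
= 1/2 - (sqrt(3)/2)i


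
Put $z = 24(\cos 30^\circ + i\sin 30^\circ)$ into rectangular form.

a = r cos θ = 24 * sqrt(3)/2 = 12*sqrt(3)
b = r sin θ = 24 * 1/2 = 12
z = 12*sqrt(3) + 12i


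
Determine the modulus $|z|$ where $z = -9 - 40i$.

|z| = sqrt(a^2 + b^2) = sqrt((-9)^2 + (-40)^2) = sqrt(1681) = 41


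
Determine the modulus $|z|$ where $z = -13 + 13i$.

|z| = sqrt(a^2 + b^2) = sqrt((-13)^2 + 13^2) = sqrt(338) = sqrt(338)


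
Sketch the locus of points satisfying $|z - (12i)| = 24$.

|z - z0| = r describes a circle centered at z0 with radius r
Here z0 = 12i and r = 24
Locus: Circle centered at (0, 12) with radius 24


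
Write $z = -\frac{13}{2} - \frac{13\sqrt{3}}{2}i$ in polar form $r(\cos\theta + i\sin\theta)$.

r = |z| = sqrt(a^2 + b^2) = sqrt((-13/2)^2 + (-13*sqrt(3)/2)^2) = sqrt(169/4 + 507/4) = sqrt(169) = 13
θ = arctan(b/a) = arctan(-11.2583/-6.5) (quadrant-adjusted) = 240°
z = 13(cos 240° + i sin 240°)


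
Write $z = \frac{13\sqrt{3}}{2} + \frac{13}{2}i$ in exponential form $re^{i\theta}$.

r = |z| = sqrt((13*sqrt(3)/2)^2 + (13/2)^2) = sqrt(507/4 + 169/4) = sqrt(169) = 13
θ = arctan(b/a) = arctan(6.5/11.2583) (quadrant-adjusted) = 30° = π/6
z = 13e^(i*π/6)


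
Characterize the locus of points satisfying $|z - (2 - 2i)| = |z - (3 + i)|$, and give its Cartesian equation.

|z - z1| = |z - z2| means z is equidistant from z1 and z2,
i.e. the perpendicular bisector of the segment from (2, -2) to (3, 1) (midpoint (5/2, -1/2)).
With z = x + yi, square both sides:
(x - 2)^2 + (y - (-2))^2 = (x - 3)^2 + (y - 1)^2
The x^2 and y^2 terms cancel: 2x + 6y = 10 - 8 = 2
Simplify: x + 3y = 1
Locus: Perpendicular bisector of the segment from (2, -2) to (3, 1): the line x + 3y = 1


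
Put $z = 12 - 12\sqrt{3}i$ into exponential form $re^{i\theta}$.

r = |z| = sqrt((12)^2 + (-12*sqrt(3))^2) = sqrt(144 + 432) = sqrt(576) = 24
θ = arctan(b/a) = arctan(-20.7846/12) (quadrant-adjusted) = -60° = -π/3
z = 24e^(-i*π/3)


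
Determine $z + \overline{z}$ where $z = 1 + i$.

z + conjugate(z) = (a + bi) + (a - bi) = 2a
= 2 * 1 = 2


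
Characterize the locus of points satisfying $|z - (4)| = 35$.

|z - z0| = r describes a circle centered at z0 with radius r
Here z0 = 4 and r = 35
Locus: Circle centered at (4, 0) with radius 35


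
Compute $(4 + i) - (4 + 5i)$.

(4 - 4) + (1 - 5)i = -4i


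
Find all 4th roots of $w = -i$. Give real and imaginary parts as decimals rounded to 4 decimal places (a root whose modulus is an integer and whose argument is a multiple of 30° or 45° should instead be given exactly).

|w| = 1, arg(w) = 270°
Root modulus = 1^(1/4) = 1
Root arguments: θ_k = (270° + 360°k)/4 for k = 0, 1, ..., 3
Compute each root as (root modulus)(cos θ_k + i sin θ_k) using full-precision intermediates, then round to 4 decimal places.
Roots: 0.3827 + 0.9239i, -0.9239 + 0.3827i, -0.3827 - 0.9239i, 0.9239 - 0.3827i


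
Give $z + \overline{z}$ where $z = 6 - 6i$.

z + conjugate(z) = (a + bi) + (a - bi) = 2a
= 2 * 6 = 12


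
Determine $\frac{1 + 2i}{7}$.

Divisor is real, so divide each part by 7:
= 1/7 + (2/7)i


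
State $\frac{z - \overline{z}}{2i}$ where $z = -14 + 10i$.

z - conjugate(z) = 2bi
(z - conjugate(z))/(2i) = 2bi/(2i) = b = 10


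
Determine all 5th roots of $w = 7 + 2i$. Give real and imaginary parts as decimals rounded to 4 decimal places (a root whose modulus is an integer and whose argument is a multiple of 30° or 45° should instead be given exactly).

|w| = sqrt(53) ≈ 7.280110, arg(w) ≈ 15.945396°
Root modulus = sqrt(53)^(1/5) ≈ 1.487399
Root arguments: θ_k = (arg(w) + 360°k)/5 for k = 0, 1, ..., 4
Compute each root as (root modulus)(cos θ_k + i sin θ_k) using full-precision intermediates, then round to 4 decimal places.
Roots: 1.4851 + 0.0827i, 0.3802 + 1.4380i, -1.2501 + 0.8060i, -1.1528 - 0.9399i, 0.5376 - 1.3868i


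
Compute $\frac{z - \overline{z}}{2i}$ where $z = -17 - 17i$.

z - conjugate(z) = 2bi
(z - conjugate(z))/(2i) = 2bi/(2i) = b = -17


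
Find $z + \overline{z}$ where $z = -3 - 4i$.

z + conjugate(z) = (a + bi) + (a - bi) = 2a
= 2 * (-3) = -6


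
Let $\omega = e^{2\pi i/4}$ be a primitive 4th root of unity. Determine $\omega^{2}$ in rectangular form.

ω^2 = e^(2πi·2/4) = e^(i·1π)
= cos(1π) + i sin(1π)
= -1


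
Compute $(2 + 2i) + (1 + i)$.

(2 + 1) + (2 + 1)i = 3 + 3i


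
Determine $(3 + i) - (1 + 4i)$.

(3 - 1) + (1 - 4)i = 2 - 3i


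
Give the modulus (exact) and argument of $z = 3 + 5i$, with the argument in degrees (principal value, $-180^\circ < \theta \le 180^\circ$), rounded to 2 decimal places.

|z| = sqrt(3^2 + 5^2) = sqrt(34)
arg(z) = arctan(b/a) = arctan(5/3) (quadrant-adjusted) = 59.04°


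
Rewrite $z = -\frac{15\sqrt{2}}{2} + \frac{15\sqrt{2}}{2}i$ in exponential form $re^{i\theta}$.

r = |z| = sqrt((-15*sqrt(2)/2)^2 + (15*sqrt(2)/2)^2) = sqrt(225/2 + 225/2) = sqrt(225) = 15
θ = arctan(b/a) = arctan(10.6066/-10.6066) (quadrant-adjusted) = 135° = 3π/4
z = 15e^(i*3π/4)


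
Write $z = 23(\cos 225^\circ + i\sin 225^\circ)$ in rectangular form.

a = r cos θ = 23 * -sqrt(2)/2 = -23*sqrt(2)/2
b = r sin θ = 23 * -sqrt(2)/2 = -23*sqrt(2)/2
z = -23*sqrt(2)/2 - (23*sqrt(2)/2)i


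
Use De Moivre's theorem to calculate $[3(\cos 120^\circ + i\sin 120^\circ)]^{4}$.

By De Moivre: z^n = r^n(cos(nθ) + i sin(nθ))
= 3^4(cos(4*120°) + i sin(4*120°))
= 81(cos 120° + i sin 120°)
= -81/2 + (81*sqrt(3)/2)i


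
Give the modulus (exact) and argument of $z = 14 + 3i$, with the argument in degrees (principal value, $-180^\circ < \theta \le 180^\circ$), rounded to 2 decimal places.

|z| = sqrt(14^2 + 3^2) = sqrt(205)
arg(z) = arctan(b/a) = arctan(3/14) (quadrant-adjusted) = 12.09°


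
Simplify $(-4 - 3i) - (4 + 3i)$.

(-4 - 4) + (-3 - 3)i = -8 - 6i


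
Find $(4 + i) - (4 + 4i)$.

(4 - 4) + (1 - 4)i = -3i


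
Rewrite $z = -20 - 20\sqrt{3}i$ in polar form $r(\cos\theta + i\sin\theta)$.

r = |z| = sqrt(a^2 + b^2) = sqrt((-20)^2 + (-20*sqrt(3))^2) = sqrt(400 + 1200) = sqrt(1600) = 40
θ = arctan(b/a) = arctan(-34.641/-20) (quadrant-adjusted) = 240°
z = 40(cos 240° + i sin 240°)


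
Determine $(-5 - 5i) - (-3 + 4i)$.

(-5 - (-3)) + (-5 - 4)i = -2 - 9i


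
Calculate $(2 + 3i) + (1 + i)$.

(2 + 1) + (3 + 1)i = 3 + 4i


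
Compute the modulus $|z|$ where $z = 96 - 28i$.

|z| = sqrt(a^2 + b^2) = sqrt(96^2 + (-28)^2) = sqrt(10000) = 100


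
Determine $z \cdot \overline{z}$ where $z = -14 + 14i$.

z * conjugate(z) = |z|^2 = a^2 + b^2
= (-14)^2 + 14^2 = 392


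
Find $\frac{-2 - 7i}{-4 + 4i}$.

Multiply numerator and denominator by conjugate (-4 - 4i):
= (-2 - 7i)(-4 - 4i) / ((-4)^2 + 4^2)
= (-20 + 36i) / 32
Divide through by 4: (-5 + 9i) / 8
= -5/8 + (9/8)i


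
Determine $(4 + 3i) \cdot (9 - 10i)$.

(a1*a2 - b1*b2) + (a1*b2 + b1*a2)i
= (36 - (-30)) + (-40 + 27)i
= 66 - 13i


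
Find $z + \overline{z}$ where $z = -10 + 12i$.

z + conjugate(z) = (a + bi) + (a - bi) = 2a
= 2 * (-10) = -20


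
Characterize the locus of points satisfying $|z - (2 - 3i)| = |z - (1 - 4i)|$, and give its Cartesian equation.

|z - z1| = |z - z2| means z is equidistant from z1 and z2,
i.e. the perpendicular bisector of the segment from (2, -3) to (1, -4) (midpoint (3/2, -7/2)).
With z = x + yi, square both sides:
(x - 2)^2 + (y - (-3))^2 = (x - 1)^2 + (y - (-4))^2
The x^2 and y^2 terms cancel: -2x + (-2)y = 17 - 13 = 4
Simplify: x + y = -2
Locus: Perpendicular bisector of the segment from (2, -3) to (1, -4): the line x + y = -2


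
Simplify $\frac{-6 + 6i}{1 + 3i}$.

Multiply numerator and denominator by conjugate (1 - 3i):
= (-6 + 6i)(1 - 3i) / (1^2 + 3^2)
= (12 + 24i) / 10
Divide through by 2: (6 + 12i) / 5
= 6/5 + (12/5)i


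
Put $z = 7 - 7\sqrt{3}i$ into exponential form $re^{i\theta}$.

r = |z| = sqrt((7)^2 + (-7*sqrt(3))^2) = sqrt(49 + 147) = sqrt(196) = 14
θ = arctan(b/a) = arctan(-12.1244/7) (quadrant-adjusted) = -60° = -π/3
z = 14e^(-i*π/3)


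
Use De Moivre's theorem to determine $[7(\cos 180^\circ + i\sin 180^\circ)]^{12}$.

By De Moivre: z^n = r^n(cos(nθ) + i sin(nθ))
= 7^12(cos(12*180°) + i sin(12*180°))
= 13841287201(cos 0° + i sin 0°)
= 13841287201


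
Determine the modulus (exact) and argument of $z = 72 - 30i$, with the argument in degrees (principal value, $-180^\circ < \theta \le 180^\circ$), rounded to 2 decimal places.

|z| = sqrt(72^2 + (-30)^2) = 78
arg(z) = arctan(b/a) = arctan(-30/72) (quadrant-adjusted) = -22.62°


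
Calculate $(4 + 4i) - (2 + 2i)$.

(4 - 2) + (4 - 2)i = 2 + 2i


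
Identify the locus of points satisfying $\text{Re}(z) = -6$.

Re(z) = x where z = x + yi; the equation x = -6 is satisfied by all points with that x-coordinate
Locus: Vertical line x = -6


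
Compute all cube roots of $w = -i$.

|w| = 1, arg(w) = 270°
Root modulus = 1^(1/3) = 1
Root arguments: θ_k = (270° + 360°k)/3 for k = 0, 1, ..., 2
Roots: i, -sqrt(3)/2 - (1/2)i, sqrt(3)/2 - (1/2)i


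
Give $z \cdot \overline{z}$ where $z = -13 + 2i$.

z * conjugate(z) = |z|^2 = a^2 + b^2
= (-13)^2 + 2^2 = 173


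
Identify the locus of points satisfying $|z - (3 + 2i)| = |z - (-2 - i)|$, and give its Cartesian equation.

|z - z1| = |z - z2| means z is equidistant from z1 and z2,
i.e. the perpendicular bisector of the segment from (3, 2) to (-2, -1) (midpoint (1/2, 1/2)).
With z = x + yi, square both sides:
(x - 3)^2 + (y - 2)^2 = (x - (-2))^2 + (y - (-1))^2
The x^2 and y^2 terms cancel: -10x + (-6)y = 5 - 13 = -8
Simplify: 5x + 3y = 4
Locus: Perpendicular bisector of the segment from (3, 2) to (-2, -1): the line 5x + 3y = 4


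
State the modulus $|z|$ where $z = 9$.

|z| = sqrt(a^2 + b^2) = sqrt(9^2 + 0^2) = sqrt(81) = 9


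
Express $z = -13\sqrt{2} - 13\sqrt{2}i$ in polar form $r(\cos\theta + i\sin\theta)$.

r = |z| = sqrt(a^2 + b^2) = sqrt((-13*sqrt(2))^2 + (-13*sqrt(2))^2) = sqrt(338 + 338) = sqrt(676) = 26
θ = arctan(b/a) = arctan(-18.3848/-18.3848) (quadrant-adjusted) = 225°
z = 26(cos 225° + i sin 225°)


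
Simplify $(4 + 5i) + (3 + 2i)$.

(4 + 3) + (5 + 2)i = 7 + 7i


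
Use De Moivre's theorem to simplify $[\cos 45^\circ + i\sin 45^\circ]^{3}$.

By De Moivre: z^n = r^n(cos(nθ) + i sin(nθ))
= 1^3(cos(3*45°) + i sin(3*45°))
= 1(cos 135° + i sin 135°)
= -sqrt(2)/2 + (sqrt(2)/2)i


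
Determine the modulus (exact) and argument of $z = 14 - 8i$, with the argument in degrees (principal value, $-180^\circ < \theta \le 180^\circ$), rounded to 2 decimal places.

|z| = sqrt(14^2 + (-8)^2) = sqrt(260)
arg(z) = arctan(b/a) = arctan(-8/14) (quadrant-adjusted) = -29.74°


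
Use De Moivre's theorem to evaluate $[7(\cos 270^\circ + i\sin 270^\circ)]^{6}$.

By De Moivre: z^n = r^n(cos(nθ) + i sin(nθ))
= 7^6(cos(6*270°) + i sin(6*270°))
= 117649(cos 180° + i sin 180°)
= -117649


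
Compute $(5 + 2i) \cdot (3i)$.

(a1*a2 - b1*b2) + (a1*b2 + b1*a2)i
= (0 - 6) + (15 + 0)i
= -6 + 15i


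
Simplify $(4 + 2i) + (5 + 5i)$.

(4 + 5) + (2 + 5)i = 9 + 7i


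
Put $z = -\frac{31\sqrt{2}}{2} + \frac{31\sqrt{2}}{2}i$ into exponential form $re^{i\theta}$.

r = |z| = sqrt((-31*sqrt(2)/2)^2 + (31*sqrt(2)/2)^2) = sqrt(961/2 + 961/2) = sqrt(961) = 31
θ = arctan(b/a) = arctan(21.9203/-21.9203) (quadrant-adjusted) = 135° = 3π/4
z = 31e^(i*3π/4)


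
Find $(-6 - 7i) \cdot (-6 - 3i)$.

(a1*a2 - b1*b2) + (a1*b2 + b1*a2)i
= (36 - 21) + (18 + 42)i
= 15 + 60i


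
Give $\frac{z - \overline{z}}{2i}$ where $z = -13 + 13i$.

z - conjugate(z) = 2bi
(z - conjugate(z))/(2i) = 2bi/(2i) = b = 13


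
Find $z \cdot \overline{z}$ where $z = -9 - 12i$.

z * conjugate(z) = |z|^2 = a^2 + b^2
= (-9)^2 + (-12)^2 = 225


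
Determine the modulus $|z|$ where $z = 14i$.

|z| = sqrt(a^2 + b^2) = sqrt(0^2 + 14^2) = sqrt(196) = 14


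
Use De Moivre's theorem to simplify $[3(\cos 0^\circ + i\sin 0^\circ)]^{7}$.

By De Moivre: z^n = r^n(cos(nθ) + i sin(nθ))
= 3^7(cos(7*0°) + i sin(7*0°))
= 2187(cos 0° + i sin 0°)
= 2187


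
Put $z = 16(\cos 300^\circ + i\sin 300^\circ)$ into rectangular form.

a = r cos θ = 16 * 1/2 = 8
b = r sin θ = 16 * -sqrt(3)/2 = -8*sqrt(3)
z = 8 - 8*sqrt(3)i


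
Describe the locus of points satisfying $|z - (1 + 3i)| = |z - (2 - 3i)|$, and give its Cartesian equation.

|z - z1| = |z - z2| means z is equidistant from z1 and z2,
i.e. the perpendicular bisector of the segment from (1, 3) to (2, -3) (midpoint (3/2, 0)).
With z = x + yi, square both sides:
(x - 1)^2 + (y - 3)^2 = (x - 2)^2 + (y - (-3))^2
The x^2 and y^2 terms cancel: 2x + (-12)y = 13 - 10 = 3
Simplify: 2x - 12y = 3
Locus: Perpendicular bisector of the segment from (1, 3) to (2, -3): the line 2x - 12y = 3


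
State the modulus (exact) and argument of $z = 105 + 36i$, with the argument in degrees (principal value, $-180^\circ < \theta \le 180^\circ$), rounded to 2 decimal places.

|z| = sqrt(105^2 + 36^2) = 111
arg(z) = arctan(b/a) = arctan(36/105) (quadrant-adjusted) = 18.92°


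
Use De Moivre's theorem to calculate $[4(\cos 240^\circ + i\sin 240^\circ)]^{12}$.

By De Moivre: z^n = r^n(cos(nθ) + i sin(nθ))
= 4^12(cos(12*240°) + i sin(12*240°))
= 16777216(cos 0° + i sin 0°)
= 16777216


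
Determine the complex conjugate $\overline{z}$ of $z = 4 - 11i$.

If z = a + bi, then conjugate(z) = a - bi
conjugate(4 - 11i) = 4 + 11i


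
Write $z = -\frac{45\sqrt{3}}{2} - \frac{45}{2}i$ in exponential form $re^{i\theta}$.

r = |z| = sqrt((-45*sqrt(3)/2)^2 + (-45/2)^2) = sqrt(6075/4 + 2025/4) = sqrt(2025) = 45
θ = arctan(b/a) = arctan(-22.5/-38.9711) (quadrant-adjusted) = 210° = 7π/6
z = 45e^(i*7π/6)


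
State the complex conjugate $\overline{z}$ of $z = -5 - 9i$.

If z = a + bi, then conjugate(z) = a - bi
conjugate(-5 - 9i) = -5 + 9i


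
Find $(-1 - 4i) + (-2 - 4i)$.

(-1 + (-2)) + (-4 + (-4))i = -3 - 8i


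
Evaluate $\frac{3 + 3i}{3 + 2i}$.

Multiply numerator and denominator by conjugate (3 - 2i):
= (3 + 3i)(3 - 2i) / (3^2 + 2^2)
= (15 + 3i) / 13
= 15/13 + (3/13)i


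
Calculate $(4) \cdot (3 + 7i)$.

(a1*a2 - b1*b2) + (a1*b2 + b1*a2)i
= (12 - 0) + (28 + 0)i
= 12 + 28i


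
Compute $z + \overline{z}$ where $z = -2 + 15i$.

z + conjugate(z) = (a + bi) + (a - bi) = 2a
= 2 * (-2) = -4


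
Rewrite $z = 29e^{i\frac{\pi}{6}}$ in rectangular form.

a = r cos θ = 29 * sqrt(3)/2 = 29*sqrt(3)/2
b = r sin θ = 29 * 1/2 = 29/2
z = 29*sqrt(3)/2 + (29/2)i


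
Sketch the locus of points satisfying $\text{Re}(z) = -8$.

Re(z) = x where z = x + yi; the equation x = -8 is satisfied by all points with that x-coordinate
Locus: Vertical line x = -8


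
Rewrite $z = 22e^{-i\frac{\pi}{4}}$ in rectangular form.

a = r cos θ = 22 * sqrt(2)/2 = 11*sqrt(2)
b = r sin θ = 22 * -sqrt(2)/2 = -11*sqrt(2)
z = 11*sqrt(2) - 11*sqrt(2)i


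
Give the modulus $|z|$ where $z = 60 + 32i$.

|z| = sqrt(a^2 + b^2) = sqrt(60^2 + 32^2) = sqrt(4624) = 68


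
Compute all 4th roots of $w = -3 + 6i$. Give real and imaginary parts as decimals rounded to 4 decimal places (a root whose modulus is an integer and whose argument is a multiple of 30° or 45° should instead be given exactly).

|w| = sqrt(45) ≈ 6.708204, arg(w) ≈ 116.565051°
Root modulus = sqrt(45)^(1/4) ≈ 1.609354
Root arguments: θ_k = (arg(w) + 360°k)/4 for k = 0, 1, ..., 3
Compute each root as (root modulus)(cos θ_k + i sin θ_k) using full-precision intermediates, then round to 4 decimal places.
Roots: 1.4056 + 0.7837i, -0.7837 + 1.4056i, -1.4056 - 0.7837i, 0.7837 - 1.4056i


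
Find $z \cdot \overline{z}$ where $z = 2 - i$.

z * conjugate(z) = |z|^2 = a^2 + b^2
= 2^2 + (-1)^2 = 5


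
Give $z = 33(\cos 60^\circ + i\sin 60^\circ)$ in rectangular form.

a = r cos θ = 33 * 1/2 = 33/2
b = r sin θ = 33 * sqrt(3)/2 = 33*sqrt(3)/2
z = 33/2 + (33*sqrt(3)/2)i


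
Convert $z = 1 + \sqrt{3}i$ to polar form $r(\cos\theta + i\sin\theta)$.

r = |z| = sqrt(a^2 + b^2) = sqrt((1)^2 + (sqrt(3))^2) = sqrt(1 + 3) = sqrt(4) = 2
θ = arctan(b/a) = arctan(1.7321/1) (quadrant-adjusted) = 60°
z = 2(cos 60° + i sin 60°)


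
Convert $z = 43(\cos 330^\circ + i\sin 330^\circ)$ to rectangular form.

a = r cos θ = 43 * sqrt(3)/2 = 43*sqrt(3)/2
b = r sin θ = 43 * -1/2 = -43/2
z = 43*sqrt(3)/2 - (43/2)i
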